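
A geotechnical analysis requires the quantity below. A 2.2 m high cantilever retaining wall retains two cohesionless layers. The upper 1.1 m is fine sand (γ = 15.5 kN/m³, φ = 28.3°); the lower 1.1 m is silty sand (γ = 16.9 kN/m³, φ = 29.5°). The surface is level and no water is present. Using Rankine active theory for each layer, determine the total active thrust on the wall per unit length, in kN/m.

K_a1 = tan²(45°−28.3°/2) = 0.3568; K_a2 = tan²(45°−29.5°/2) = 0.3401.
Layer 1: σ at base = K_a1 γ₁ h₁ = 6.083 kPa; P₁ = ½×6.083×1.1 = 3.346.
Layer 2: σ_v at top = γ₁h₁ = 17.05; σ_h top = K_a2×17.05 = 5.799; σ_h base = K_a2×(17.05+16.9×1.1) = 12.12.
P₂ = ½(5.799+12.12)×1.1 = 9.856. Total P_a = 3.346+9.856 = 13.20 kN/m.

13.2 kN/m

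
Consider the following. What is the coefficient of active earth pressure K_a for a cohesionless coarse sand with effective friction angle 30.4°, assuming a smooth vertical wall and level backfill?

0.328

K_a = (1 − sin φ)/(1 + sin φ) = (1 − sin 30.4°)/(1 + sin 30.4°) = 0.3280.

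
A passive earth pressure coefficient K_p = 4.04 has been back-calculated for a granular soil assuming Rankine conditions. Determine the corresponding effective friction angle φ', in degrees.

K_p = (1+sin φ)/(1−sin φ) ⇒ sin φ = (K_p − 1)/(K_p + 1) = 0.6032.
φ = arcsin(0.6032) = 37.10°.

37.1°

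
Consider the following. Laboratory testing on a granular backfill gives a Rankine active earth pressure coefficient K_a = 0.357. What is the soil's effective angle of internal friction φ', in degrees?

K_a = tan²(45° − φ/2) ⇒ 45° − φ/2 = arctan(√0.357) = 30.86°.
φ = 2(45° − 30.86°) = 28.28°.

28.3°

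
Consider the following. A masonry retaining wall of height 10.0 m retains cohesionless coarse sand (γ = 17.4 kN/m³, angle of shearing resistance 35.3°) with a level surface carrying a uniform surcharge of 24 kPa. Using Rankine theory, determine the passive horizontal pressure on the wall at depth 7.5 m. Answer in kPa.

577 kPa

K_p = (1 + sin φ)/(1 − sin φ) = 3.738.
σ_v = γz + q = 17.4 × 7.5 + 24 = 154.5 kPa.
σ_h = K_p σ_v = 3.738 × 154.5 = 577.5 kPa.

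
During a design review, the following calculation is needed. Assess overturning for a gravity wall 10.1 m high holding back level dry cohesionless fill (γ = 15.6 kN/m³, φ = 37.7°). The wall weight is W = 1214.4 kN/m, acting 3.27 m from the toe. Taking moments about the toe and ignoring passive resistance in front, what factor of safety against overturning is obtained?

K_a = tan²(45° − 37.7°/2) = 0.2411.
P_a = ½K_aγH² = 0.5×0.2411×15.6×10.1² = 191.8 kN/m, acting at H/3 = 3.367 m above the base.
Overturning moment M_o = P_a × H/3 = 191.8 × 3.367 = 645.7.
Resisting moment M_r = W × 3.27 = 1214.4 × 3.27 = 3971.
FS_overturning = M_r/M_o = 3971/645.7 = 6.150.

6.15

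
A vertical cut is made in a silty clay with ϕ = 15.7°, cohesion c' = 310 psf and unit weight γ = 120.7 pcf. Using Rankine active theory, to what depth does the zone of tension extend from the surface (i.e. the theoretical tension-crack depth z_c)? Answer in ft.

K_a = tan²(45° − 15.7°/2) = 0.5741; √K_a = 0.7577.
The active pressure is zero where K_a γ z = 2c√K_a, so z_c = 2c/(γ√K_a) = 2×310/(120.7×0.7577) = 6.780 ft.

6.78 ft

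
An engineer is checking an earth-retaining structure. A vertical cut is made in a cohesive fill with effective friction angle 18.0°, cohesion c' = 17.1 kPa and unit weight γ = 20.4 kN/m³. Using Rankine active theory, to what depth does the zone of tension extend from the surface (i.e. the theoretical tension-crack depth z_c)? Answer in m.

2.31 m

K_a = tan²(45° − 18.0°/2) = 0.5279; √K_a = 0.7265.
The active pressure is zero where K_a γ z = 2c√K_a, so z_c = 2c/(γ√K_a) = 2×17.1/(20.4×0.7265) = 2.307 m.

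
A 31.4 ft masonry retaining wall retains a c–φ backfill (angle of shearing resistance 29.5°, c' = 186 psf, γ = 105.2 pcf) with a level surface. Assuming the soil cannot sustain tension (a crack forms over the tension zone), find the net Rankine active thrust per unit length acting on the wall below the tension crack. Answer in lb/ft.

K_a = 0.3401; √K_a = 0.5832.
Tension-crack depth z_c = 2c/(γ√K_a) = 2×186/(105.2×0.5832) = 6.063 ft.
σ_a at base = K_a γ H − 2c√K_a = 0.3401×105.2×31.4 − 2×186×0.5832 = 906.5 psf.
P_a = ½ × 906.5 × (H − z_c) = 0.5×906.5×25.34 = 11480 lb/ft.

11500 lb/ft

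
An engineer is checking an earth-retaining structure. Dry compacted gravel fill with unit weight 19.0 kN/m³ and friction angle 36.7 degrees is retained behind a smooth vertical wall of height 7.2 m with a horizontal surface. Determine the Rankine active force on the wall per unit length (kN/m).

124 kN/m

K_a = tan²(45° − φ/2) = 0.2519.
P_a = ½ K_a γ H² = 0.5 × 0.2519 × 19.0 × 7.2² = 124.0 kN/m.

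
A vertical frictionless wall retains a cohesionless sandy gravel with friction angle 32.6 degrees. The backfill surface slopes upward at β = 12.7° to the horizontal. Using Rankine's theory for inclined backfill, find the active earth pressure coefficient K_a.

0.322

K_a = cos β · (cos β − √(cos²β − cos²φ)) / (cos β + √(cos²β − cos²φ)).
cos β = 0.9755, cos φ = 0.8425, √(cos²β − cos²φ) = 0.4919.
K_a = 0.9755 × (0.9755 − 0.4919)/(0.9755 + 0.4919) = 0.3215.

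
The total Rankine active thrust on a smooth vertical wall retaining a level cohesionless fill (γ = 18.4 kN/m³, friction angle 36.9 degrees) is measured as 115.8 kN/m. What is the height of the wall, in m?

7.10 m

K_a = 0.2497. P_a = ½ K_a γ H² ⇒ H = √(2P_a/(K_a γ)).
H = √(2×115.8/(0.2497×18.4)) = 7.100 m.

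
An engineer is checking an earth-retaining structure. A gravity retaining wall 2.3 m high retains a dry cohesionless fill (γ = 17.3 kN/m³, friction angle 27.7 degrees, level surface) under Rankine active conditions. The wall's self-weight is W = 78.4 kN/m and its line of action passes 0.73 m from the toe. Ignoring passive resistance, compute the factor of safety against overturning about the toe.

K_a = tan²(45° − 27.7°/2) = 0.3653.
P_a = ½K_aγH² = 0.5×0.3653×17.3×2.3² = 16.72 kN/m, acting at H/3 = 0.7667 m above the base.
Overturning moment M_o = P_a × H/3 = 16.72 × 0.7667 = 12.82.
Resisting moment M_r = W × 0.73 = 78.4 × 0.73 = 57.23.
FS_overturning = M_r/M_o = 57.23/12.82 = 4.465.

4.47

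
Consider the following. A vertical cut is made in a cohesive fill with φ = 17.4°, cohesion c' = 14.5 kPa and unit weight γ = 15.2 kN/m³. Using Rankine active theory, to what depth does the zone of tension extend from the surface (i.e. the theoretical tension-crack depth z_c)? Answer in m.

2.60 m

K_a = tan²(45° − 17.4°/2) = 0.5396; √K_a = 0.7346.
The active pressure is zero where K_a γ z = 2c√K_a, so z_c = 2c/(γ√K_a) = 2×14.5/(15.2×0.7346) = 2.597 m.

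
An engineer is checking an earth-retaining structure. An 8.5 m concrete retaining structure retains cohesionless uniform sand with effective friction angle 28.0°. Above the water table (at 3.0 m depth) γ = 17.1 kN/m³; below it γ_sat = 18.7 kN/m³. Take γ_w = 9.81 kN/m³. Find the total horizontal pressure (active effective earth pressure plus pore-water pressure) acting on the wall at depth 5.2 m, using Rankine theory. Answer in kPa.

47.2 kPa

K_a = (1 − sin φ)/(1 + sin φ) = 0.3610.
γ' = 18.7 − 9.81 = 8.890 kN/m³.
Effective vertical stress at 5.2 m: σ'_v = 17.1×3.0 + 8.890×2.20 = 70.86 kPa.
σ'_h = K_a σ'_v = 0.3610 × 70.86 = 25.58 kPa; u = γ_w × 2.20 = 21.58 kPa.
Total σ_h = 25.58 + 21.58 = 47.16 kPa.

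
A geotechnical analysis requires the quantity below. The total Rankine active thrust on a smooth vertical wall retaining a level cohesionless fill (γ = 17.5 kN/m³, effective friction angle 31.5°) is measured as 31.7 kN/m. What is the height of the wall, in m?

K_a = 0.3136. P_a = ½ K_a γ H² ⇒ H = √(2P_a/(K_a γ)).
H = √(2×31.7/(0.3136×17.5)) = 3.399 m.

3.40 m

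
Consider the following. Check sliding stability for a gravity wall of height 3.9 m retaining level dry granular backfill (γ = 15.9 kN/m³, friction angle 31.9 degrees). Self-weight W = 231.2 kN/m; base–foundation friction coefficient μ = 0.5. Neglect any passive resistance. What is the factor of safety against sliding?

3.10

K_a = tan²(45° − 31.9°/2) = 0.3085.
P_a = ½K_aγH² = 0.5×0.3085×15.9×3.9² = 37.31 kN/m, acting at H/3 = 1.300 m above the base.
FS_sliding = μW / P_a = 0.5×231.2 / 37.31 = 3.099.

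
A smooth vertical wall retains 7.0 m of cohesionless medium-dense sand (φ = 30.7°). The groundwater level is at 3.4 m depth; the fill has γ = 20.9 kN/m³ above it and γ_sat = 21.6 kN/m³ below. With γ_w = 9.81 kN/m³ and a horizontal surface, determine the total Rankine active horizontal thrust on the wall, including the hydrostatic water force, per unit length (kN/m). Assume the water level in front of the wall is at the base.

210 kN/m

K_a = tan²(45° − φ/2) = 0.3240.
γ' = 21.6 − 9.81 = 11.79 kN/m³. Depth below WT = 3.6 m.
σ'_h at WT = K_a γ d_w = 23.03 kPa; at base = 23.03 + K_a γ' × 3.6 = 36.78 kPa.
P₁ (0–3.4 m) = ½×23.03×3.4 = 39.14. P₂ (3.4–7.0 m) = ½(23.03+36.78)×3.6 = 107.6.
P_w = ½ γ_w h₂² = 0.5×9.81×3.6² = 63.57. Total = 39.14+107.6+63.57 = 210.4 kN/m.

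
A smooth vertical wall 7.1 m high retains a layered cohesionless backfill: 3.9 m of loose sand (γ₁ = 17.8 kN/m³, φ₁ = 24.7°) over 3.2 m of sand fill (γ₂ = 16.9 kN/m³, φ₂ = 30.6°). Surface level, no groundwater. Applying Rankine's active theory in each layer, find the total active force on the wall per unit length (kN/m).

156 kN/m

K_a1 = tan²(45°−24.7°/2) = 0.4106; K_a2 = tan²(45°−30.6°/2) = 0.3253.
Layer 1: σ at base = K_a1 γ₁ h₁ = 28.50 kPa; P₁ = ½×28.50×3.9 = 55.58.
Layer 2: σ_v at top = γ₁h₁ = 69.42; σ_h top = K_a2×69.42 = 22.59; σ_h base = K_a2×(69.42+16.9×3.2) = 40.18.
P₂ = ½(22.59+40.18)×3.2 = 100.4. Total P_a = 55.58+100.4 = 156.0 kN/m.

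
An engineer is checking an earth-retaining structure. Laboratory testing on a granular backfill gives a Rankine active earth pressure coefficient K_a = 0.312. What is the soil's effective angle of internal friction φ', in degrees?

31.6°

K_a = tan²(45° − φ/2) ⇒ 45° − φ/2 = arctan(√0.312) = 29.19°.
φ = 2(45° − 29.19°) = 31.63°.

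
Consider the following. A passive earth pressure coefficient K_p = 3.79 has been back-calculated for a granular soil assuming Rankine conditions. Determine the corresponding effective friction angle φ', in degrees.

35.6°

K_p = (1+sin φ)/(1−sin φ) ⇒ sin φ = (K_p − 1)/(K_p + 1) = 0.5825.
φ = arcsin(0.5825) = 35.62°.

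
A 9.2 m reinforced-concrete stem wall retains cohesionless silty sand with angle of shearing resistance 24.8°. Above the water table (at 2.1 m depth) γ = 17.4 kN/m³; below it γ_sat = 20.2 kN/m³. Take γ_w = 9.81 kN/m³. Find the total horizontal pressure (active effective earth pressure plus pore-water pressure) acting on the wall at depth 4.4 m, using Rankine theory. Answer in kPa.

47.3 kPa

K_a = (1 − sin φ)/(1 + sin φ) = 0.4090.
γ' = 20.2 − 9.81 = 10.39 kN/m³.
Effective vertical stress at 4.4 m: σ'_v = 17.4×2.1 + 10.39×2.30 = 60.44 kPa.
σ'_h = K_a σ'_v = 0.4090 × 60.44 = 24.72 kPa; u = γ_w × 2.30 = 22.56 kPa.
Total σ_h = 24.72 + 22.56 = 47.28 kPa.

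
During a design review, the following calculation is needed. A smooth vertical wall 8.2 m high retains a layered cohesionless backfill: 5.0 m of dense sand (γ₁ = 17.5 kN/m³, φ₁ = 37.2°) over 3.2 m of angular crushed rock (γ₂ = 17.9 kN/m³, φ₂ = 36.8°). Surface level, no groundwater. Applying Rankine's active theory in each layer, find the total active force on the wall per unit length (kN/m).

147 kN/m

K_a1 = tan²(45°−37.2°/2) = 0.2464; K_a2 = tan²(45°−36.8°/2) = 0.2508.
Layer 1: σ at base = K_a1 γ₁ h₁ = 21.56 kPa; P₁ = ½×21.56×5.0 = 53.90.
Layer 2: σ_v at top = γ₁h₁ = 87.50; σ_h top = K_a2×87.50 = 21.94; σ_h base = K_a2×(87.50+17.9×3.2) = 36.31.
P₂ = ½(21.94+36.31)×3.2 = 93.20. Total P_a = 53.90+93.20 = 147.1 kN/m.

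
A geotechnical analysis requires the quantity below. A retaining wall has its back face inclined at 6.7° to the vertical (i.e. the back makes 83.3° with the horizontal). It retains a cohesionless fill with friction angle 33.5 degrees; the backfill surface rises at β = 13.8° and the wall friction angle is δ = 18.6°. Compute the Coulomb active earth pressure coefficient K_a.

K_a = sin²(α+φ) / [sin²α · sin(α−δ) · (1 + √{sin(φ+δ)sin(φ−β) / (sin(α−δ)sin(α+β))})²].
With α = 83.3°, φ = 33.5°, δ = 18.6°, β = 13.8°: K_a = 0.3745.

0.375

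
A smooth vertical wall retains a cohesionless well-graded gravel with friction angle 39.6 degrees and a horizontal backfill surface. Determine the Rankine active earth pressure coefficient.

K_a = (1 − sin φ)/(1 + sin φ) = (1 − sin 39.6°)/(1 + sin 39.6°) = 0.2214.

0.221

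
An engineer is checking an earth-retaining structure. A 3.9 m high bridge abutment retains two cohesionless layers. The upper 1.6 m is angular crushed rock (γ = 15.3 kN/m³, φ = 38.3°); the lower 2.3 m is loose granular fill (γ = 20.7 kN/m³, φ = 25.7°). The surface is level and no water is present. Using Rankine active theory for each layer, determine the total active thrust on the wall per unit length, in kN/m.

K_a1 = tan²(45°−38.3°/2) = 0.2347; K_a2 = tan²(45°−25.7°/2) = 0.3950.
Layer 1: σ at base = K_a1 γ₁ h₁ = 5.746 kPa; P₁ = ½×5.746×1.6 = 4.597.
Layer 2: σ_v at top = γ₁h₁ = 24.48; σ_h top = K_a2×24.48 = 9.670; σ_h base = K_a2×(24.48+20.7×2.3) = 28.48.
P₂ = ½(9.670+28.48)×2.3 = 43.87. Total P_a = 4.597+43.87 = 48.47 kN/m.

48.5 kN/m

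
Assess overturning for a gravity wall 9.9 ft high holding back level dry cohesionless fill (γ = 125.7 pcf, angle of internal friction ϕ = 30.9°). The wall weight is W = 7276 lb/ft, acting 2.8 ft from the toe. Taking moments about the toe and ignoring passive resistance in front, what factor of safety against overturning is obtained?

K_a = tan²(45° − 30.9°/2) = 0.3214.
P_a = ½K_aγH² = 0.5×0.3214×125.7×9.9² = 1980 lb/ft, acting at H/3 = 3.300 ft above the base.
Overturning moment M_o = P_a × H/3 = 1980 × 3.300 = 6533.
Resisting moment M_r = W × 2.8 = 7276 × 2.8 = 20370.
FS_overturning = M_r/M_o = 20370/6533 = 3.118.

3.12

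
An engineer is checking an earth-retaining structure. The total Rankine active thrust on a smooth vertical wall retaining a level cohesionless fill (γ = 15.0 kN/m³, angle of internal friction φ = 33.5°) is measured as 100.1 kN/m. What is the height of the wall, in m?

K_a = 0.2887. P_a = ½ K_a γ H² ⇒ H = √(2P_a/(K_a γ)).
H = √(2×100.1/(0.2887×15.0)) = 6.799 m.

6.80 m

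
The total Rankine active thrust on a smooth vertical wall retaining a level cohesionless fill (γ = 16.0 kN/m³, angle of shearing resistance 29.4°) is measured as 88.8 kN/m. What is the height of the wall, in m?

5.70 m

K_a = 0.3415. P_a = ½ K_a γ H² ⇒ H = √(2P_a/(K_a γ)).
H = √(2×88.8/(0.3415×16.0)) = 5.701 m.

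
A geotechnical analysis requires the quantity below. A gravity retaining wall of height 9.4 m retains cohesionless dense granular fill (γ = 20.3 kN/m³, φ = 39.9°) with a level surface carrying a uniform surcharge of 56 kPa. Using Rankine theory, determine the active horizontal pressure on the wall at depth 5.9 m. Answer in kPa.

K_a = (1 − sin φ)/(1 + sin φ) = 0.2184.
σ_v = γz + q = 20.3 × 5.9 + 56 = 175.8 kPa.
σ_h = K_a σ_v = 0.2184 × 175.8 = 38.39 kPa.

38.4 kPa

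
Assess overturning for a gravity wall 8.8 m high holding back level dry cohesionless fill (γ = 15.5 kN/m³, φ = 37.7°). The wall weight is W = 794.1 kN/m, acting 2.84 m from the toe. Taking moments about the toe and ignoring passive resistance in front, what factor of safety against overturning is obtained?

5.31

K_a = tan²(45° − 37.7°/2) = 0.2411.
P_a = ½K_aγH² = 0.5×0.2411×15.5×8.8² = 144.7 kN/m, acting at H/3 = 2.933 m above the base.
Overturning moment M_o = P_a × H/3 = 144.7 × 2.933 = 424.4.
Resisting moment M_r = W × 2.84 = 794.1 × 2.84 = 2255.
FS_overturning = M_r/M_o = 2255/424.4 = 5.314.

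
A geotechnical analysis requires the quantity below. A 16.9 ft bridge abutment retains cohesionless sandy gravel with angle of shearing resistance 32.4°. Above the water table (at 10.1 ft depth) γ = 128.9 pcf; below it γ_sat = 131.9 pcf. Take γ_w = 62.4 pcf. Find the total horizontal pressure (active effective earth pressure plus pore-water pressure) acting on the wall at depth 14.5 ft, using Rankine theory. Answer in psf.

K_a = (1 − sin φ)/(1 + sin φ) = 0.3022.
γ' = 131.9 − 62.4 = 69.50 pcf.
Effective vertical stress at 14.5 ft: σ'_v = 128.9×10.1 + 69.50×4.40 = 1608 psf.
σ'_h = K_a σ'_v = 0.3022 × 1608 = 485.9 psf; u = γ_w × 4.40 = 274.6 psf.
Total σ_h = 485.9 + 274.6 = 760.5 psf.

760 psf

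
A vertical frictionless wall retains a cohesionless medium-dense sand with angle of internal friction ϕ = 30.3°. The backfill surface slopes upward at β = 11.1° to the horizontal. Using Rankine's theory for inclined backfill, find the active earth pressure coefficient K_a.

0.349

K_a = cos β · (cos β − √(cos²β − cos²φ)) / (cos β + √(cos²β − cos²φ)).
cos β = 0.9813, cos φ = 0.8634, √(cos²β − cos²φ) = 0.4664.
K_a = 0.9813 × (0.9813 − 0.4664)/(0.9813 + 0.4664) = 0.3491.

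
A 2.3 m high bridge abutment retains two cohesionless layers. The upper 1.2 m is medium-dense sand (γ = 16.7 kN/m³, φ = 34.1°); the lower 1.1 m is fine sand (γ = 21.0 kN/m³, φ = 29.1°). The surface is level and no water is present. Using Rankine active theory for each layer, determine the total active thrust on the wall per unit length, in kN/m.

15.4 kN/m

K_a1 = tan²(45°−34.1°/2) = 0.2815; K_a2 = tan²(45°−29.1°/2) = 0.3456.
Layer 1: σ at base = K_a1 γ₁ h₁ = 5.642 kPa; P₁ = ½×5.642×1.2 = 3.385.
Layer 2: σ_v at top = γ₁h₁ = 20.04; σ_h top = K_a2×20.04 = 6.926; σ_h base = K_a2×(20.04+21.0×1.1) = 14.91.
P₂ = ½(6.926+14.91)×1.1 = 12.01. Total P_a = 3.385+12.01 = 15.39 kN/m.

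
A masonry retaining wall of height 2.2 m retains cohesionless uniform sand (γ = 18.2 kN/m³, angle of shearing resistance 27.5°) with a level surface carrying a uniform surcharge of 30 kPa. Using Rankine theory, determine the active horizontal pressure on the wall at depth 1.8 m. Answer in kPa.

23.1 kPa

K_a = (1 − sin φ)/(1 + sin φ) = 0.3682.
σ_v = γz + q = 18.2 × 1.8 + 30 = 62.76 kPa.
σ_h = K_a σ_v = 0.3682 × 62.76 = 23.11 kPa.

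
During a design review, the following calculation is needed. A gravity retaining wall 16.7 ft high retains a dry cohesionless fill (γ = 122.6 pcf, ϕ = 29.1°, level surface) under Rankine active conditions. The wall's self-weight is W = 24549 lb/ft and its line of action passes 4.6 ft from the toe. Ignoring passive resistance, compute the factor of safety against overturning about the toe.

3.43

K_a = tan²(45° − 29.1°/2) = 0.3456.
P_a = ½K_aγH² = 0.5×0.3456×122.6×16.7² = 5908 lb/ft, acting at H/3 = 5.567 ft above the base.
Overturning moment M_o = P_a × H/3 = 5908 × 5.567 = 32890.
Resisting moment M_r = W × 4.6 = 24549 × 4.6 = 112900.
FS_overturning = M_r/M_o = 112900/32890 = 3.434.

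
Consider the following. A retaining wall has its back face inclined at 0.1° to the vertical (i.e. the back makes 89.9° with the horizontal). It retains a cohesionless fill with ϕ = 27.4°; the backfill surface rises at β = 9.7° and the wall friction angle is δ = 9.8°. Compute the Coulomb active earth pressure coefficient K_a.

0.389

K_a = sin²(α+φ) / [sin²α · sin(α−δ) · (1 + √{sin(φ+δ)sin(φ−β) / (sin(α−δ)sin(α+β))})²].
With α = 89.9°, φ = 27.4°, δ = 9.8°, β = 9.7°: K_a = 0.3892.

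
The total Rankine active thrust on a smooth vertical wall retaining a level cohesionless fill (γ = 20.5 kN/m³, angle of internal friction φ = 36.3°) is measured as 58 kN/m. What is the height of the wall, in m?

K_a = 0.2563. P_a = ½ K_a γ H² ⇒ H = √(2P_a/(K_a γ)).
H = √(2×58/(0.2563×20.5)) = 4.699 m.

4.70 m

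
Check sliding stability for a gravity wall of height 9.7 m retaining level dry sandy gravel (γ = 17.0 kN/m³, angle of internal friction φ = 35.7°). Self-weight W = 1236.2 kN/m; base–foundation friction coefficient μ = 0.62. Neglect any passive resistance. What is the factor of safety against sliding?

3.64

K_a = tan²(45° − 35.7°/2) = 0.2630.
P_a = ½K_aγH² = 0.5×0.2630×17.0×9.7² = 210.3 kN/m, acting at H/3 = 3.233 m above the base.
FS_sliding = μW / P_a = 0.62×1236.2 / 210.3 = 3.644.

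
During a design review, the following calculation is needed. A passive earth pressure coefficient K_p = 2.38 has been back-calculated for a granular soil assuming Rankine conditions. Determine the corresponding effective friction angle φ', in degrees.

K_p = (1+sin φ)/(1−sin φ) ⇒ sin φ = (K_p − 1)/(K_p + 1) = 0.4083.
φ = arcsin(0.4083) = 24.10°.

24.1°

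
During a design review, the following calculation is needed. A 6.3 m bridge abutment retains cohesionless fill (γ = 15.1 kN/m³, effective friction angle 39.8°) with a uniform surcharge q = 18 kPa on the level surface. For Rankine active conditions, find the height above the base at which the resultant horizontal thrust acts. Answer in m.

K_a = 0.2194.
Triangular part P₁ = ½K_aγH² = 65.75 at H/3 = 2.100 m; rectangular part P₂ = K_a q H = 24.88 at H/2 = 3.150 m.
ȳ = (P₁·2.100 + P₂·3.150)/(P₁+P₂) = 2.388 m.

2.39 m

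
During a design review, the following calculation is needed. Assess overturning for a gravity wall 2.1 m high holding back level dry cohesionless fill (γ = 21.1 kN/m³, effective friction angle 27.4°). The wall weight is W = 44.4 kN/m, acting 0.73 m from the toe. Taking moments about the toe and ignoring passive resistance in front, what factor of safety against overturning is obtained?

2.69

K_a = tan²(45° − 27.4°/2) = 0.3697.
P_a = ½K_aγH² = 0.5×0.3697×21.1×2.1² = 17.20 kN/m, acting at H/3 = 0.7000 m above the base.
Overturning moment M_o = P_a × H/3 = 17.20 × 0.7000 = 12.04.
Resisting moment M_r = W × 0.73 = 44.4 × 0.73 = 32.41.
FS_overturning = M_r/M_o = 32.41/12.04 = 2.692.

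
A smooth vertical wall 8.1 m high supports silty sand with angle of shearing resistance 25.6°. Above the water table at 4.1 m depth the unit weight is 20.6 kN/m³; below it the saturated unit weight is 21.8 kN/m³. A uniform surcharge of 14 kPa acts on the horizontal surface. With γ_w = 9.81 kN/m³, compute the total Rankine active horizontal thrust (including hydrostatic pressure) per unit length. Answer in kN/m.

K_a = tan²(45° − φ/2) = 0.3966.
γ' = 21.8 − 9.81 = 11.99 kN/m³. h₂ = H − d_w = 4.0 m.
σ'_h: at surface K_a·q = 5.552; at WT K_a(q+γd_w) = 39.05; at base K_a(q+γd_w+γ'h₂) = 58.06 kPa.
P₁ = ½(5.552+39.05)×4.1 = 91.43; P₂ = ½(39.05+58.06)×4.0 = 194.2; P_w = ½γ_w h₂² = 78.48.
Total = 91.43+194.2+78.48 = 364.1 kN/m.

364 kN/m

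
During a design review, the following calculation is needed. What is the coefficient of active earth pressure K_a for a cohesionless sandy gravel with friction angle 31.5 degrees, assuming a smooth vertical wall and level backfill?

0.314

K_a = (1 − sin φ)/(1 + sin φ) = (1 − sin 31.5°)/(1 + sin 31.5°) = 0.3136.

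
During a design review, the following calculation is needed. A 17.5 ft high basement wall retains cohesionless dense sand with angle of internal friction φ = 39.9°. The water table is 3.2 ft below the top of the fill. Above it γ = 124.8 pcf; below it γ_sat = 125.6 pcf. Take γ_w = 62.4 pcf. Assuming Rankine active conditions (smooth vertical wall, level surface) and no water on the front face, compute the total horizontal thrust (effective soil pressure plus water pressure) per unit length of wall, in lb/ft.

9180 lb/ft

K_a = tan²(45° − φ/2) = 0.2184.
γ' = 125.6 − 62.4 = 63.20 pcf. Depth below WT = 14.3 ft.
σ'_h at WT = K_a γ d_w = 87.23 psf; at base = 87.23 + K_a γ' × 14.3 = 284.6 psf.
P₁ (0–3.2 ft) = ½×87.23×3.2 = 139.6. P₂ (3.2–17.5 ft) = ½(87.23+284.6)×14.3 = 2659.
P_w = ½ γ_w h₂² = 0.5×62.4×14.3² = 6380. Total = 139.6+2659+6380 = 9179 lb/ft.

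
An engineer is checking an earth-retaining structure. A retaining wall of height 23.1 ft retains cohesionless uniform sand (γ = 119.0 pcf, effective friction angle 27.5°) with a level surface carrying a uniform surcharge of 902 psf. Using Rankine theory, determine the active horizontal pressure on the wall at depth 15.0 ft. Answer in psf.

989 psf

K_a = (1 − sin φ)/(1 + sin φ) = 0.3682.
σ_v = γz + q = 119.0 × 15.0 + 902 = 2687 psf.
σ_h = K_a σ_v = 0.3682 × 2687 = 989.4 psf.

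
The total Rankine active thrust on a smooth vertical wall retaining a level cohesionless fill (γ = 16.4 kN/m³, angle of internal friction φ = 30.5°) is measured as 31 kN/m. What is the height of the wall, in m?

K_a = 0.3267. P_a = ½ K_a γ H² ⇒ H = √(2P_a/(K_a γ)).
H = √(2×31/(0.3267×16.4)) = 3.402 m.

3.40 m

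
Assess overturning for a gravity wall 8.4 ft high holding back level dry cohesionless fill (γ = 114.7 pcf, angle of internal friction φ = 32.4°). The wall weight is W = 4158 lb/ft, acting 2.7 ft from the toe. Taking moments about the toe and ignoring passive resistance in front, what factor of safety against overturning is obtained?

3.28

K_a = tan²(45° − 32.4°/2) = 0.3022.
P_a = ½K_aγH² = 0.5×0.3022×114.7×8.4² = 1223 lb/ft, acting at H/3 = 2.800 ft above the base.
Overturning moment M_o = P_a × H/3 = 1223 × 2.800 = 3424.
Resisting moment M_r = W × 2.7 = 4158 × 2.7 = 11230.
FS_overturning = M_r/M_o = 11230/3424 = 3.278.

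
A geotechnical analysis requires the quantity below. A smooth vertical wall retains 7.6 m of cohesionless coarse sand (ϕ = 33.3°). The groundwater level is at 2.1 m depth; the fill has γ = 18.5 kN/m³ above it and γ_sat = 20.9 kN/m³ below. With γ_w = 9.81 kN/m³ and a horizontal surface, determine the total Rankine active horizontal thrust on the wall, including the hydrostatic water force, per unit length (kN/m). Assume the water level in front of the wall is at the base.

271 kN/m

K_a = tan²(45° − φ/2) = 0.2911.
γ' = 20.9 − 9.81 = 11.09 kN/m³. Depth below WT = 5.5 m.
σ'_h at WT = K_a γ d_w = 11.31 kPa; at base = 11.31 + K_a γ' × 5.5 = 29.07 kPa.
P₁ (0–2.1 m) = ½×11.31×2.1 = 11.88. P₂ (2.1–7.6 m) = ½(11.31+29.07)×5.5 = 111.0.
P_w = ½ γ_w h₂² = 0.5×9.81×5.5² = 148.4. Total = 11.88+111.0+148.4 = 271.3 kN/m.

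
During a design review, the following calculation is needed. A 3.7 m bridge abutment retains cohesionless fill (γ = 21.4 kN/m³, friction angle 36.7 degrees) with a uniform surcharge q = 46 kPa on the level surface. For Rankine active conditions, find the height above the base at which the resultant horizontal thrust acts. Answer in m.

K_a = 0.2519.
Triangular part P₁ = ½K_aγH² = 36.89 at H/3 = 1.233 m; rectangular part P₂ = K_a q H = 42.87 at H/2 = 1.850 m.
ȳ = (P₁·1.233 + P₂·1.850)/(P₁+P₂) = 1.565 m.

1.56 m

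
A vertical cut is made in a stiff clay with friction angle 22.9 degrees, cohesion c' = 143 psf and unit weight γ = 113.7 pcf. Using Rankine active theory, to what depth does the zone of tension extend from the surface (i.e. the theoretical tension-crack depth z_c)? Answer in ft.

3.79 ft

K_a = tan²(45° − 22.9°/2) = 0.4398; √K_a = 0.6631.
The active pressure is zero where K_a γ z = 2c√K_a, so z_c = 2c/(γ√K_a) = 2×143/(113.7×0.6631) = 3.793 ft.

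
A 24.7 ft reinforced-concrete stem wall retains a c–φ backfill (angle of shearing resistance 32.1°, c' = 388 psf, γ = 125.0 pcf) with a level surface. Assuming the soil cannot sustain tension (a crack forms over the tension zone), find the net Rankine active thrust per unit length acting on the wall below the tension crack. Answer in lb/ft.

K_a = 0.3060; √K_a = 0.5532.
Tension-crack depth z_c = 2c/(γ√K_a) = 2×388/(125.0×0.5532) = 11.22 ft.
σ_a at base = K_a γ H − 2c√K_a = 0.3060×125.0×24.7 − 2×388×0.5532 = 515.5 psf.
P_a = ½ × 515.5 × (H − z_c) = 0.5×515.5×13.48 = 3474 lb/ft.

3470 lb/ft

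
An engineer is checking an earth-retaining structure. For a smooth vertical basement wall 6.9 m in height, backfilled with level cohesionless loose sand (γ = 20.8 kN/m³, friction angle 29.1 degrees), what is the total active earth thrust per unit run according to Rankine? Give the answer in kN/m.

K_a = tan²(45° − φ/2) = 0.3456.
P_a = ½ K_a γ H² = 0.5 × 0.3456 × 20.8 × 6.9² = 171.1 kN/m.

171 kN/m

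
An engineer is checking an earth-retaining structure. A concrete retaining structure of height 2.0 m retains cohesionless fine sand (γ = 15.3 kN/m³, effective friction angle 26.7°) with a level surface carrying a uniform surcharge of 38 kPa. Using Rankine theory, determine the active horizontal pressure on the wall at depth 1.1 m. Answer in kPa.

K_a = (1 − sin φ)/(1 + sin φ) = 0.3800.
σ_v = γz + q = 15.3 × 1.1 + 38 = 54.83 kPa.
σ_h = K_a σ_v = 0.3800 × 54.83 = 20.83 kPa.

20.8 kPa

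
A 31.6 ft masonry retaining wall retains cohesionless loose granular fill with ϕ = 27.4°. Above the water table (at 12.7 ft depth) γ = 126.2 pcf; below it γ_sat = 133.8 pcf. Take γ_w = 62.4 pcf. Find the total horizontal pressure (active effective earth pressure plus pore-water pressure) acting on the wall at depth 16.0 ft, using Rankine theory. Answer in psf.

K_a = (1 − sin φ)/(1 + sin φ) = 0.3697.
γ' = 133.8 − 62.4 = 71.40 pcf.
Effective vertical stress at 16.0 ft: σ'_v = 126.2×12.7 + 71.40×3.30 = 1838 psf.
σ'_h = K_a σ'_v = 0.3697 × 1838 = 679.6 psf; u = γ_w × 3.30 = 205.9 psf.
Total σ_h = 679.6 + 205.9 = 885.5 psf.

886 psf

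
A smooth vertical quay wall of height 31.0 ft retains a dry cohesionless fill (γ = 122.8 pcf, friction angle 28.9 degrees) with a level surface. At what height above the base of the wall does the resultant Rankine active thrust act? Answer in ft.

10.3 ft

K_a = 0.3484.
The pressure distribution is triangular, so the resultant acts at H/3 above the base = 31.0/3 = 10.33 ft.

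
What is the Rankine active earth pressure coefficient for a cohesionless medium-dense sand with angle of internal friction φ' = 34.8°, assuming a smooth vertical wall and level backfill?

0.273

K_a = tan²(45° − φ/2) = tan²(27.60°) = 0.2733.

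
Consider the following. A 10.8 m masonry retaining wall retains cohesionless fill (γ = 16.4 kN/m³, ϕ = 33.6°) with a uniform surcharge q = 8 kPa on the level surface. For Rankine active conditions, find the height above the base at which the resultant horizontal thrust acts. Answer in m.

K_a = 0.2875.
Triangular part P₁ = ½K_aγH² = 275.0 at H/3 = 3.600 m; rectangular part P₂ = K_a q H = 24.84 at H/2 = 5.400 m.
ȳ = (P₁·3.600 + P₂·5.400)/(P₁+P₂) = 3.749 m.

3.75 m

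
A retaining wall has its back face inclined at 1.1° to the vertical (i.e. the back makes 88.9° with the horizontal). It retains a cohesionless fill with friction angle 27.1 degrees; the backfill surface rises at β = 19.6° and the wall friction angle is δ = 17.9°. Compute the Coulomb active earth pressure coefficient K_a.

K_a = sin²(α+φ) / [sin²α · sin(α−δ) · (1 + √{sin(φ+δ)sin(φ−β) / (sin(α−δ)sin(α+β))})²].
With α = 88.9°, φ = 27.1°, δ = 17.9°, β = 19.6°: K_a = 0.4899.

0.490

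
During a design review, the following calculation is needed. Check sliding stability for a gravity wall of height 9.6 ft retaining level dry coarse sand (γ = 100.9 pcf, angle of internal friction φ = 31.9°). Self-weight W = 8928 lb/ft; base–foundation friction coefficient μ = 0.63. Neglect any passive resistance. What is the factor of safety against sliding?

K_a = tan²(45° − 31.9°/2) = 0.3085.
P_a = ½K_aγH² = 0.5×0.3085×100.9×9.6² = 1434 lb/ft, acting at H/3 = 3.200 ft above the base.
FS_sliding = μW / P_a = 0.63×8928 / 1434 = 3.921.

3.92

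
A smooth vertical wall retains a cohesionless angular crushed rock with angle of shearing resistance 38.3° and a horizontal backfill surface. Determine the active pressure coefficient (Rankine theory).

0.235

K_a = (1 − sin φ)/(1 + sin φ) = (1 − sin 38.3°)/(1 + sin 38.3°) = 0.2347.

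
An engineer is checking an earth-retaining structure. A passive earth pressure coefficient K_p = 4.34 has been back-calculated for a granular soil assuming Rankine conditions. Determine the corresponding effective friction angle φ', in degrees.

K_p = (1+sin φ)/(1−sin φ) ⇒ sin φ = (K_p − 1)/(K_p + 1) = 0.6255.
φ = arcsin(0.6255) = 38.72°.

38.7°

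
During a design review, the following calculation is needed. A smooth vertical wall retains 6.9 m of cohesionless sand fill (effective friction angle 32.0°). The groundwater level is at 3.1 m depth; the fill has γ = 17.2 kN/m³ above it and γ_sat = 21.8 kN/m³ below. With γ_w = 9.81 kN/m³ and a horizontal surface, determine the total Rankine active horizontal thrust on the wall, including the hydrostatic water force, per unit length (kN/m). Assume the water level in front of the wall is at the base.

185 kN/m

K_a = tan²(45° − φ/2) = 0.3073.
γ' = 21.8 − 9.81 = 11.99 kN/m³. Depth below WT = 3.8 m.
σ'_h at WT = K_a γ d_w = 16.38 kPa; at base = 16.38 + K_a γ' × 3.8 = 30.38 kPa.
P₁ (0–3.1 m) = ½×16.38×3.1 = 25.39. P₂ (3.1–6.9 m) = ½(16.38+30.38)×3.8 = 88.85.
P_w = ½ γ_w h₂² = 0.5×9.81×3.8² = 70.83. Total = 25.39+88.85+70.83 = 185.1 kN/m.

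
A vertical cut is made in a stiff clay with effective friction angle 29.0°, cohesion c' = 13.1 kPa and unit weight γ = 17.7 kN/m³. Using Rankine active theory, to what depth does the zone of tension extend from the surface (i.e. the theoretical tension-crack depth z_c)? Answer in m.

2.51 m

K_a = tan²(45° − 29.0°/2) = 0.3470; √K_a = 0.5890.
The active pressure is zero where K_a γ z = 2c√K_a, so z_c = 2c/(γ√K_a) = 2×13.1/(17.7×0.5890) = 2.513 m.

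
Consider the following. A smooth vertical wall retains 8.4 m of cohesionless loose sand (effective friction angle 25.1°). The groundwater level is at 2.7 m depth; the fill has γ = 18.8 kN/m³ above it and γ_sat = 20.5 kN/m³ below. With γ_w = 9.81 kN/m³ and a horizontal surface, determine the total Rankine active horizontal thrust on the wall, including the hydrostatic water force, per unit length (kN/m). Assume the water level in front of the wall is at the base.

374 kN/m

K_a = tan²(45° − φ/2) = 0.4043.
γ' = 20.5 − 9.81 = 10.69 kN/m³. Depth below WT = 5.7 m.
σ'_h at WT = K_a γ d_w = 20.52 kPa; at base = 20.52 + K_a γ' × 5.7 = 45.16 kPa.
P₁ (0–2.7 m) = ½×20.52×2.7 = 27.70. P₂ (2.7–8.4 m) = ½(20.52+45.16)×5.7 = 187.2.
P_w = ½ γ_w h₂² = 0.5×9.81×5.7² = 159.4. Total = 27.70+187.2+159.4 = 374.3 kN/m.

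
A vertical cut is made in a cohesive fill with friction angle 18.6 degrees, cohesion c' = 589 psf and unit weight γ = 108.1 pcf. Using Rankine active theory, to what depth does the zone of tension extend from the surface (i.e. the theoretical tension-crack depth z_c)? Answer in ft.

15.2 ft

K_a = tan²(45° − 18.6°/2) = 0.5163; √K_a = 0.7186.
The active pressure is zero where K_a γ z = 2c√K_a, so z_c = 2c/(γ√K_a) = 2×589/(108.1×0.7186) = 15.17 ft.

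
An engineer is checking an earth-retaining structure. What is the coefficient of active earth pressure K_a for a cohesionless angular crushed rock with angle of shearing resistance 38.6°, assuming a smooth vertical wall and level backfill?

K_a = (1 − sin φ)/(1 + sin φ) = (1 − sin 38.6°)/(1 + sin 38.6°) = 0.2316.

0.232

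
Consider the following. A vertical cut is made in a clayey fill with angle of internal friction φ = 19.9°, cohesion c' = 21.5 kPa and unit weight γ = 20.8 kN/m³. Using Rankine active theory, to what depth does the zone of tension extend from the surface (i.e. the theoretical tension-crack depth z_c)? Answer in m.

2.95 m

K_a = tan²(45° − 19.9°/2) = 0.4921; √K_a = 0.7015.
The active pressure is zero where K_a γ z = 2c√K_a, so z_c = 2c/(γ√K_a) = 2×21.5/(20.8×0.7015) = 2.947 m.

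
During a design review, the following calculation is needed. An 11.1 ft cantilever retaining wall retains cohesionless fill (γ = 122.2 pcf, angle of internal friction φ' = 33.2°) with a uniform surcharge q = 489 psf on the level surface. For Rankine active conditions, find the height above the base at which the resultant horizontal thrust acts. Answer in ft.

4.48 ft

K_a = 0.2924.
Triangular part P₁ = ½K_aγH² = 2201 at H/3 = 3.700 ft; rectangular part P₂ = K_a q H = 1587 at H/2 = 5.550 ft.
ȳ = (P₁·3.700 + P₂·5.550)/(P₁+P₂) = 4.475 ft.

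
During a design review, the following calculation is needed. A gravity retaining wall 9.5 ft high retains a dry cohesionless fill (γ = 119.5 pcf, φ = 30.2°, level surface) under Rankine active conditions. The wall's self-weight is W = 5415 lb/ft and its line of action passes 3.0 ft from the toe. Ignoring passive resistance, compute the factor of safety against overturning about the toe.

K_a = tan²(45° − 30.2°/2) = 0.3307.
P_a = ½K_aγH² = 0.5×0.3307×119.5×9.5² = 1783 lb/ft, acting at H/3 = 3.167 ft above the base.
Overturning moment M_o = P_a × H/3 = 1783 × 3.167 = 5646.
Resisting moment M_r = W × 3.0 = 5415 × 3.0 = 16240.
FS_overturning = M_r/M_o = 16240/5646 = 2.877.

2.88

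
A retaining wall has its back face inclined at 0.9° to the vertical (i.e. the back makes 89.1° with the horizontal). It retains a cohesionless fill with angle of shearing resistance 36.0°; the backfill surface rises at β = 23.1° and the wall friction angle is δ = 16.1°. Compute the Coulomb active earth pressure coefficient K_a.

0.335

K_a = sin²(α+φ) / [sin²α · sin(α−δ) · (1 + √{sin(φ+δ)sin(φ−β) / (sin(α−δ)sin(α+β))})²].
With α = 89.1°, φ = 36.0°, δ = 16.1°, β = 23.1°: K_a = 0.3348.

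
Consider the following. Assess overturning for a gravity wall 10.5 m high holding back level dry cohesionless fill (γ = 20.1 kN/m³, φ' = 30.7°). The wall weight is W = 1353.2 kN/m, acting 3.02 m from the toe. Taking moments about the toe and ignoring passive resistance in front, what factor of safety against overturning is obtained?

K_a = tan²(45° − 30.7°/2) = 0.3240.
P_a = ½K_aγH² = 0.5×0.3240×20.1×10.5² = 359.0 kN/m, acting at H/3 = 3.500 m above the base.
Overturning moment M_o = P_a × H/3 = 359.0 × 3.500 = 1257.
Resisting moment M_r = W × 3.02 = 1353.2 × 3.02 = 4087.
FS_overturning = M_r/M_o = 4087/1257 = 3.252.

3.25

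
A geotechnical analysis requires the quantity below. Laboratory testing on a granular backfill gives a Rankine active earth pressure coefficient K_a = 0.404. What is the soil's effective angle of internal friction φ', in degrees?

25.1°

K_a = tan²(45° − φ/2) ⇒ 45° − φ/2 = arctan(√0.404) = 32.44°.
φ = 2(45° − 32.44°) = 25.12°.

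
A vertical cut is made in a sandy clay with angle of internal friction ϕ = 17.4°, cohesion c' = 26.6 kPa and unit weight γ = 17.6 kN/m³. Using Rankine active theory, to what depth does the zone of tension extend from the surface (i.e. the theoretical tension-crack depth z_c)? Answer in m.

K_a = tan²(45° − 17.4°/2) = 0.5396; √K_a = 0.7346.
The active pressure is zero where K_a γ z = 2c√K_a, so z_c = 2c/(γ√K_a) = 2×26.6/(17.6×0.7346) = 4.115 m.

4.11 m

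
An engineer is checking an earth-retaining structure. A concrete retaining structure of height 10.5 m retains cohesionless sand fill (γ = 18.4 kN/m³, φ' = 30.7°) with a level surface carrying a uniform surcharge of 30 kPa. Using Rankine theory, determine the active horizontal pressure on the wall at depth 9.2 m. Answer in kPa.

K_a = (1 − sin φ)/(1 + sin φ) = 0.3240.
σ_v = γz + q = 18.4 × 9.2 + 30 = 199.3 kPa.
σ_h = K_a σ_v = 0.3240 × 199.3 = 64.57 kPa.

64.6 kPa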